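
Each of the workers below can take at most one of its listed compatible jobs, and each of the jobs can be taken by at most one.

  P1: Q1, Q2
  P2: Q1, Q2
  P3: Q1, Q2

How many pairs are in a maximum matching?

2

Unit-capacity flow: source→left, listed edges, right→sink; max matching = max flow.
Augmenting path P1→Q1 (+1); matched 1.
Augmenting path P2→Q2 (+1); matched 2.
No augmenting path remains; maximum matching = 2.
König certificate: {Q1, Q2} is a vertex cover of size 2 (every listed pair touches it), so no matching can be larger.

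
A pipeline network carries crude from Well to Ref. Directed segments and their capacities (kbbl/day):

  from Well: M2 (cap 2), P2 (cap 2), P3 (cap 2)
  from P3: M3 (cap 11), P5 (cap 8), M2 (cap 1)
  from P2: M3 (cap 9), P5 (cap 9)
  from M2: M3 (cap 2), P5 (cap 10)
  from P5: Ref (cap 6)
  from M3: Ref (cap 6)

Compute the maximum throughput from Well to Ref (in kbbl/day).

6

Augment Well→P3→P5→Ref: bottleneck 2, flow now 2.
Augment Well→P2→P5→Ref: bottleneck 2, flow now 4.
Augment Well→M2→P5→Ref: bottleneck 2, flow now 6.
No augmenting path remains; maximum flow = 6.
In the residual graph, reachable from Well: {Well}.
Min-cut edges: Well→P3 (2), Well→P2 (2), Well→M2 (2); capacity 2 + 2 + 2 = 6.
This cut is saturated, so no flow can exceed 6.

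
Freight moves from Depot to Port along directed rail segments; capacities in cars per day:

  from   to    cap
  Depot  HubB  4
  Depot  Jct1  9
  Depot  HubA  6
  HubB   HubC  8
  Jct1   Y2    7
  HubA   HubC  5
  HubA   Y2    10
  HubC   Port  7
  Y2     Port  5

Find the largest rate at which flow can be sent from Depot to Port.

Augment Depot→HubB→HubC→Port: bottleneck 4, flow now 4.
Augment Depot→Jct1→Y2→Port: bottleneck 5, flow now 9.
Augment Depot→HubA→HubC→Port: bottleneck 3, flow now 12.
No augmenting path remains; maximum flow = 12.
In the residual graph, reachable from Depot: {Depot, HubB, Jct1, HubA, HubC, Y2}.
Min-cut edges: HubC→Port (7), Y2→Port (5); capacity 7 + 5 = 12.
This cut is saturated, so no flow can exceed 12.

12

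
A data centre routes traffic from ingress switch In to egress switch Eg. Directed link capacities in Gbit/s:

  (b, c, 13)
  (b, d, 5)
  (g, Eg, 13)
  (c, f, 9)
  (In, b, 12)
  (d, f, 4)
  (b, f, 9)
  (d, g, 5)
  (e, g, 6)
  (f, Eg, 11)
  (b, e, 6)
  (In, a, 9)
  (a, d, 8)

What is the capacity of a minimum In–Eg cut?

Augment In→b→f→Eg: bottleneck 9, flow now 9.
Augment In→a→d→f→Eg: bottleneck 2, flow now 11.
Augment In→a→d→g→Eg: bottleneck 5, flow now 16.
Augment In→b→e→g→Eg: bottleneck 3, flow now 19.
Augment In→a→d→f→b→e→g→Eg: bottleneck 1, flow now 20. (uses reverse residual edge)
No augmenting path remains; maximum flow = 20.
By max-flow min-cut, the minimum cut capacity equals the max flow.
In the residual graph, reachable from In: {In, a}.
Min-cut edges: In→b (12), a→d (8); capacity 12 + 8 = 20.

20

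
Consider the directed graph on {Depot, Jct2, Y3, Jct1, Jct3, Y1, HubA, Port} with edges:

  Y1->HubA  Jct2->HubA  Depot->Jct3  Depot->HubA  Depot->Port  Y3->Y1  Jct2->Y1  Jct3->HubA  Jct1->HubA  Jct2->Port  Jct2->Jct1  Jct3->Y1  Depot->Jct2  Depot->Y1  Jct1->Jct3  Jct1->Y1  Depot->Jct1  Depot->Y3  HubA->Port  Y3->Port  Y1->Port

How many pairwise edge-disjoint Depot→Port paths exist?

Assign every edge capacity 1; by Menger, the answer equals the max flow.
Path Depot→Port (+1); total 1.
Path Depot→Jct2→Port (+1); total 2.
Path Depot→Y3→Port (+1); total 3.
Path Depot→Y1→Port (+1); total 4.
Path Depot→HubA→Port (+1); total 5.
No residual Depot→Port path; max flow = 5.
Certifying cut of size 5: {Depot→Jct2, Depot→Port, Depot→Y3, HubA→Port, Y1→Port}.

5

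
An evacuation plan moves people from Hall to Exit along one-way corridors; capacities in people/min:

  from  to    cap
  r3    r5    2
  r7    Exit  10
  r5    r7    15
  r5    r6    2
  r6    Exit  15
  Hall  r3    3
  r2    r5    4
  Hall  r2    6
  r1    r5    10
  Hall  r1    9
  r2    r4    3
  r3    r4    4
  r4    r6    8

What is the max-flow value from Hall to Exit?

Augment Hall→r1→r5→r6→Exit: bottleneck 2, flow now 2.
Augment Hall→r1→r5→r7→Exit: bottleneck 7, flow now 9.
Augment Hall→r2→r4→r6→Exit: bottleneck 3, flow now 12.
Augment Hall→r2→r5→r7→Exit: bottleneck 3, flow now 15.
Augment Hall→r3→r4→r6→Exit: bottleneck 3, flow now 18.
No augmenting path remains; maximum flow = 18.
In the residual graph, reachable from Hall: {Hall}.
Min-cut edges: Hall→r1 (9), Hall→r2 (6), Hall→r3 (3); capacity 9 + 6 + 3 = 18.
This cut is saturated, so no flow can exceed 18.

18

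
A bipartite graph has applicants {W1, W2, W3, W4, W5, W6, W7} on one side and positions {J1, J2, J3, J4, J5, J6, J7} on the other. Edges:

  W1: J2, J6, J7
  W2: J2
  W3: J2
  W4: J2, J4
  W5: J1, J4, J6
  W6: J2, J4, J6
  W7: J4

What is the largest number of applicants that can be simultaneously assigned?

Unit-capacity flow: source→left, listed edges, right→sink; max matching = max flow.
Augmenting path W1→J2 (+1); matched 1.
Augmenting path W4→J4 (+1); matched 2.
Augmenting path W5→J1 (+1); matched 3.
Augmenting path W6→J6 (+1); matched 4.
Augmenting path W2→J2→W1→J7 (+1); matched 5.
No augmenting path remains; maximum matching = 5.
König certificate: {W1, W5, W6, J2, J4} is a vertex cover of size 5 (every listed pair touches it), so no matching can be larger.

5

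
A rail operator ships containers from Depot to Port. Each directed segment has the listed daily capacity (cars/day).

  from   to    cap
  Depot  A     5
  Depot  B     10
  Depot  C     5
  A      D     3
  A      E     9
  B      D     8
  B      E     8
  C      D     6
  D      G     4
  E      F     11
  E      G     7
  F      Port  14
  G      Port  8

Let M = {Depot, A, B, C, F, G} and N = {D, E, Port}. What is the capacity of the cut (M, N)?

Edges leaving {Depot, A, B, C, F, G}: A→D (3), A→E (9), B→D (8), B→E (8), C→D (6), F→Port (14), G→Port (8).
Cut capacity = 3 + 9 + 8 + 8 + 6 + 14 + 8 = 56.

56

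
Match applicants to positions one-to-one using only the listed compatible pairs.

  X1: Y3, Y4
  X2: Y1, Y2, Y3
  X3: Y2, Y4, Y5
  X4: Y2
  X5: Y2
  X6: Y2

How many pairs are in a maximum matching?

Unit-capacity flow: source→left, listed edges, right→sink; max matching = max flow.
Augmenting path X1→Y3 (+1); matched 1.
Augmenting path X2→Y1 (+1); matched 2.
Augmenting path X3→Y2 (+1); matched 3.
Augmenting path X4→Y2→X3→Y4 (+1); matched 4.
No augmenting path remains; maximum matching = 4.
König certificate: {X1, X2, X3, Y2} is a vertex cover of size 4 (every listed pair touches it), so no matching can be larger.

4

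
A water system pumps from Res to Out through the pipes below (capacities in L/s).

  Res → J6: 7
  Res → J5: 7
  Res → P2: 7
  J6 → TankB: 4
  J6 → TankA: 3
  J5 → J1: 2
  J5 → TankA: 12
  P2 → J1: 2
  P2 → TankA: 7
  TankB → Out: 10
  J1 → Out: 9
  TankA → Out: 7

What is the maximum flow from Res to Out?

15

Augment Res→J6→TankB→Out: bottleneck 4, flow now 4.
Augment Res→J6→TankA→Out: bottleneck 3, flow now 7.
Augment Res→J5→J1→Out: bottleneck 2, flow now 9.
Augment Res→J5→TankA→Out: bottleneck 4, flow now 13.
Augment Res→P2→J1→Out: bottleneck 2, flow now 15.
No augmenting path remains; maximum flow = 15.
In the residual graph, reachable from Res: {Res, J6, J5, P2, TankA}.
Min-cut edges: J6→TankB (4), J5→J1 (2), P2→J1 (2), TankA→Out (7); capacity 4 + 2 + 2 + 7 = 15.
This cut is saturated, so no flow can exceed 15.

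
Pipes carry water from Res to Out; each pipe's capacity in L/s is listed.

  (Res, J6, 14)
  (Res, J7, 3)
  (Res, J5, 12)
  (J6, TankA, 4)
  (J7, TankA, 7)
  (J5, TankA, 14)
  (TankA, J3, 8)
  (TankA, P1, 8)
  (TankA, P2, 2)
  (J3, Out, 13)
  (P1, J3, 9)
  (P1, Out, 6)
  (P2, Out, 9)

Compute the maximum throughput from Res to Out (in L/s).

Augment Res→J6→TankA→J3→Out: bottleneck 4, flow now 4.
Augment Res→J7→TankA→J3→Out: bottleneck 3, flow now 7.
Augment Res→J5→TankA→J3→Out: bottleneck 1, flow now 8.
Augment Res→J5→TankA→P1→Out: bottleneck 6, flow now 14.
Augment Res→J5→TankA→P2→Out: bottleneck 2, flow now 16.
Augment Res→J5→TankA→P1→J3→Out: bottleneck 2, flow now 18.
No augmenting path remains; maximum flow = 18.
In the residual graph, reachable from Res: {Res, J6, J7, J5, TankA}.
Min-cut edges: TankA→J3 (8), TankA→P1 (8), TankA→P2 (2); capacity 8 + 8 + 2 = 18.
This cut is saturated, so no flow can exceed 18.

18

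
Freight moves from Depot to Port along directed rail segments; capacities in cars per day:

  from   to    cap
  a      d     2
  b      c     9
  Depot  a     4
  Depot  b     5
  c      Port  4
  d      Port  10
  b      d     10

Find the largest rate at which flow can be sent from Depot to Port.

7

Augment Depot→a→d→Port: bottleneck 2, flow now 2.
Augment Depot→b→c→Port: bottleneck 4, flow now 6.
Augment Depot→b→d→Port: bottleneck 1, flow now 7.
No augmenting path remains; maximum flow = 7.
In the residual graph, reachable from Depot: {Depot, a}.
Min-cut edges: Depot→b (5), a→d (2); capacity 5 + 2 = 7.
This cut is saturated, so no flow can exceed 7.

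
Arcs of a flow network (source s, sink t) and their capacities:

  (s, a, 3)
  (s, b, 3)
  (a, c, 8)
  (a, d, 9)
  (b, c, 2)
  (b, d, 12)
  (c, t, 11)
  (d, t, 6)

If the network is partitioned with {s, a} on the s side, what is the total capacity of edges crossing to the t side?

20

Edges leaving {s, a}: s→b (3), a→c (8), a→d (9).
Cut capacity = 3 + 8 + 9 = 20.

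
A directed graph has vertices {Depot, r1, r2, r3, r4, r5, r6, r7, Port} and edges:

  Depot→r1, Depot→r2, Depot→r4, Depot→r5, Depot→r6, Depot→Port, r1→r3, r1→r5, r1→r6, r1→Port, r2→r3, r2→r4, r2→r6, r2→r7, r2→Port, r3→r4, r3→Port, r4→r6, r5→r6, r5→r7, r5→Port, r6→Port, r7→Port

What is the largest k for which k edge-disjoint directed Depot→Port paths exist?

Assign every edge capacity 1; by Menger, the answer equals the max flow.
Path Depot→Port (+1); total 1.
Path Depot→r1→Port (+1); total 2.
Path Depot→r2→Port (+1); total 3.
Path Depot→r5→Port (+1); total 4.
Path Depot→r6→Port (+1); total 5.
No residual Depot→Port path; max flow = 5.
Certifying cut of size 5: {Depot→Port, Depot→r1, Depot→r2, Depot→r5, r6→Port}.

5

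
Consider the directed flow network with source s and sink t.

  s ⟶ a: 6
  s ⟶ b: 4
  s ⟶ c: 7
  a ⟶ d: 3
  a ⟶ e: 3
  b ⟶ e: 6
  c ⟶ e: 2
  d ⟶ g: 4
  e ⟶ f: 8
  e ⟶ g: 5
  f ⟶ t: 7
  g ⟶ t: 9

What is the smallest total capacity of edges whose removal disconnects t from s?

Augment s→a→d→g→t: bottleneck 3, flow now 3.
Augment s→a→e→f→t: bottleneck 3, flow now 6.
Augment s→b→e→f→t: bottleneck 4, flow now 10.
Augment s→c→e→g→t: bottleneck 2, flow now 12.
No augmenting path remains; maximum flow = 12.
By max-flow min-cut, the minimum cut capacity equals the max flow.
In the residual graph, reachable from s: {s, c}.
Min-cut edges: s→a (6), s→b (4), c→e (2); capacity 6 + 4 + 2 = 12.

12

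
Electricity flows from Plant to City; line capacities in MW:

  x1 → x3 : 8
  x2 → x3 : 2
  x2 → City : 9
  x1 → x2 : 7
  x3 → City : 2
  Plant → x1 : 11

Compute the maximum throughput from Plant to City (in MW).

Augment Plant→x1→x2→City: bottleneck 7, flow now 7.
Augment Plant→x1→x3→City: bottleneck 2, flow now 9.
No augmenting path remains; maximum flow = 9.
In the residual graph, reachable from Plant: {Plant, x1, x3}.
Min-cut edges: x1→x2 (7), x3→City (2); capacity 7 + 2 = 9.
This cut is saturated, so no flow can exceed 9.

9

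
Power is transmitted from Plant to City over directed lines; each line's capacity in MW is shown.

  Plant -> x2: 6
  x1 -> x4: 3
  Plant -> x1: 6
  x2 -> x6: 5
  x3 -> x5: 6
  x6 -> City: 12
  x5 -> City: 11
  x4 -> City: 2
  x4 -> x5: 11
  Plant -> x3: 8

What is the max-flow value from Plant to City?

Augment Plant→x1→x4→City: bottleneck 2, flow now 2.
Augment Plant→x2→x6→City: bottleneck 5, flow now 7.
Augment Plant→x3→x5→City: bottleneck 6, flow now 13.
Augment Plant→x1→x4→x5→City: bottleneck 1, flow now 14.
No augmenting path remains; maximum flow = 14.
In the residual graph, reachable from Plant: {Plant, x1, x2, x3}.
Min-cut edges: x1→x4 (3), x2→x6 (5), x3→x5 (6); capacity 3 + 5 + 6 = 14.
This cut is saturated, so no flow can exceed 14.

14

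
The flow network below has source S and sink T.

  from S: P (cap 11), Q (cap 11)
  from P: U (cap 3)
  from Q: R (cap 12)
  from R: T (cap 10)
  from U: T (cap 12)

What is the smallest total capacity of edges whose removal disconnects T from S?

Augment S→P→U→T: bottleneck 3, flow now 3.
Augment S→Q→R→T: bottleneck 10, flow now 13.
No augmenting path remains; maximum flow = 13.
By max-flow min-cut, the minimum cut capacity equals the max flow.
In the residual graph, reachable from S: {S, P, Q, R}.
Min-cut edges: P→U (3), R→T (10); capacity 3 + 10 = 13.

13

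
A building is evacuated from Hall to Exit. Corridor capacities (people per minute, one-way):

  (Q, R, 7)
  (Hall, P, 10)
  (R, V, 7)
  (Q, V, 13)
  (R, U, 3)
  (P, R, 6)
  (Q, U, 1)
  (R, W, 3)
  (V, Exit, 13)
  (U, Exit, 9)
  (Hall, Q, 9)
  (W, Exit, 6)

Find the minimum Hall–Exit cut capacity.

Augment Hall→Q→U→Exit: bottleneck 1, flow now 1.
Augment Hall→Q→V→Exit: bottleneck 8, flow now 9.
Augment Hall→P→R→U→Exit: bottleneck 3, flow now 12.
Augment Hall→P→R→V→Exit: bottleneck 3, flow now 15.
No augmenting path remains; maximum flow = 15.
By max-flow min-cut, the minimum cut capacity equals the max flow.
In the residual graph, reachable from Hall: {Hall, P}.
Min-cut edges: Hall→Q (9), P→R (6); capacity 9 + 6 = 15.

15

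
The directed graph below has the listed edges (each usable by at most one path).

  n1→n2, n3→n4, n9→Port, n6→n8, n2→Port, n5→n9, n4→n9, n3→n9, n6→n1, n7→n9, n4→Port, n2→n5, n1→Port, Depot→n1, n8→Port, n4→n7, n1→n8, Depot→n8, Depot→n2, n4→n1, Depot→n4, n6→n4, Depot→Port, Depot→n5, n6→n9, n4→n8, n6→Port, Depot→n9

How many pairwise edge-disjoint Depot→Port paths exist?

Assign every edge capacity 1; by Menger, the answer equals the max flow.
Path Depot→Port (+1); total 1.
Path Depot→n1→Port (+1); total 2.
Path Depot→n2→Port (+1); total 3.
Path Depot→n4→Port (+1); total 4.
Path Depot→n8→Port (+1); total 5.
Path Depot→n9→Port (+1); total 6.
No residual Depot→Port path; max flow = 6.
Certifying cut of size 6: {Depot→Port, Depot→n1, Depot→n2, Depot→n4, Depot→n8, n9→Port}.

6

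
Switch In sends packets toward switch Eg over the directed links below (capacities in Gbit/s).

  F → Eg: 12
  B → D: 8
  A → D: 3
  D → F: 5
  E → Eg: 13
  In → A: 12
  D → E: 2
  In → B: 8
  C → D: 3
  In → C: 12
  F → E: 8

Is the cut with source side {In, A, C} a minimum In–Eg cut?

Given cut capacity: 8 + 3 + 3 = 14.
Augment In→A→D→E→Eg: bottleneck 2, flow now 2.
Augment In→A→D→F→Eg: bottleneck 1, flow now 3.
Augment In→B→D→F→Eg: bottleneck 4, flow now 7.
No augmenting path remains; maximum flow = 7.
In the residual graph, reachable from In: {In, A, B, C, D}.
Min-cut edges: D→E (2), D→F (5); capacity 2 + 5 = 7.
Cut capacity 14 exceeds the max flow 7, so it is not minimum.

No — its capacity is 14, but the minimum cut has capacity 7.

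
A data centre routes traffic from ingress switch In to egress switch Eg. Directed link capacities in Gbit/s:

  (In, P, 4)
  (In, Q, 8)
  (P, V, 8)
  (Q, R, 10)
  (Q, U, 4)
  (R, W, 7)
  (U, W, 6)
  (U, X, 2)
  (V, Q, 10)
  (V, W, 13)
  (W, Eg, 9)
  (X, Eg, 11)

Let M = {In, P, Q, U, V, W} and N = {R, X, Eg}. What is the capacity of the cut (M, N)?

Edges leaving {In, P, Q, U, V, W}: Q→R (10), U→X (2), W→Eg (9).
Cut capacity = 10 + 2 + 9 = 21.

21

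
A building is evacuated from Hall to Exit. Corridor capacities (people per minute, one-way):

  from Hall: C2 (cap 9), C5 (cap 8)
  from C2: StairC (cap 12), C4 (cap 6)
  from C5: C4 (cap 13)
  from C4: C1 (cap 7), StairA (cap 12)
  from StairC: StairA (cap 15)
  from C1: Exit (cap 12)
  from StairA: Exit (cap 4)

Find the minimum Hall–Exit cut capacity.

Augment Hall→C2→C4→C1→Exit: bottleneck 6, flow now 6.
Augment Hall→C2→StairC→StairA→Exit: bottleneck 3, flow now 9.
Augment Hall→C5→C4→C1→Exit: bottleneck 1, flow now 10.
Augment Hall→C5→C4→StairA→Exit: bottleneck 1, flow now 11.
No augmenting path remains; maximum flow = 11.
By max-flow min-cut, the minimum cut capacity equals the max flow.
In the residual graph, reachable from Hall: {Hall, C2, C5, C4, StairC, StairA}.
Min-cut edges: C4→C1 (7), StairA→Exit (4); capacity 7 + 4 = 11.

11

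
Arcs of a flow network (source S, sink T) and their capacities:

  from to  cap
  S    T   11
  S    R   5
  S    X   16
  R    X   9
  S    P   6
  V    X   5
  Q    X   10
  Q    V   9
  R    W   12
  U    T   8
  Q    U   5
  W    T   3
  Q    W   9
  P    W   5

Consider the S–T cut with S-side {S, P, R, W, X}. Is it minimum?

Given cut capacity: 11 + 3 = 14.
Augment S→T: bottleneck 11, flow now 11.
Augment S→P→W→T: bottleneck 3, flow now 14.
No augmenting path remains; maximum flow = 14.
Cut capacity 14 equals the max flow, so it is a minimum cut.

Yes — it is a minimum cut (capacity 14).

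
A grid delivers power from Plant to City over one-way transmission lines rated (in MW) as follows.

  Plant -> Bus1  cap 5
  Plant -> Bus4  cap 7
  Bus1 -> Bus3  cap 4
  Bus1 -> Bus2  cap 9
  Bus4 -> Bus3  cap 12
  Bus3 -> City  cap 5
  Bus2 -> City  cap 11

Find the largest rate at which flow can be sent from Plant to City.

10

Augment Plant→Bus1→Bus3→City: bottleneck 4, flow now 4.
Augment Plant→Bus1→Bus2→City: bottleneck 1, flow now 5.
Augment Plant→Bus4→Bus3→City: bottleneck 1, flow now 6.
Augment Plant→Bus4→Bus3→Bus1→Bus2→City: bottleneck 4, flow now 10. (uses reverse residual edge)
No augmenting path remains; maximum flow = 10.
In the residual graph, reachable from Plant: {Plant, Bus4, Bus3}.
Min-cut edges: Plant→Bus1 (5), Bus3→City (5); capacity 5 + 5 = 10.
This cut is saturated, so no flow can exceed 10.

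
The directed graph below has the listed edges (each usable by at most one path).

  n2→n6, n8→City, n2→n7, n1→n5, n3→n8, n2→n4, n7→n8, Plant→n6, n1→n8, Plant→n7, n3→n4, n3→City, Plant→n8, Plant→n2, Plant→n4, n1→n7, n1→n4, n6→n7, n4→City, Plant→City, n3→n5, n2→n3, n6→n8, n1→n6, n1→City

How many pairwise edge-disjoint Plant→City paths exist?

Assign every edge capacity 1; by Menger, the answer equals the max flow.
Path Plant→City (+1); total 1.
Path Plant→n4→City (+1); total 2.
Path Plant→n8→City (+1); total 3.
Path Plant→n2→n3→City (+1); total 4.
No residual Plant→City path; max flow = 4.
Certifying cut of size 4: {Plant→City, Plant→n2, Plant→n4, n8→City}.

4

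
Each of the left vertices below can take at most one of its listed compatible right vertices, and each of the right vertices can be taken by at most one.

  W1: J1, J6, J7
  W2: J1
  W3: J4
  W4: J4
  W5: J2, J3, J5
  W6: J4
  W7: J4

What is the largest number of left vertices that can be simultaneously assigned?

4

Unit-capacity flow: source→left, listed edges, right→sink; max matching = max flow.
Augmenting path W1→J1 (+1); matched 1.
Augmenting path W3→J4 (+1); matched 2.
Augmenting path W5→J2 (+1); matched 3.
Augmenting path W2→J1→W1→J6 (+1); matched 4.
No augmenting path remains; maximum matching = 4.
König certificate: {W1, W2, W5, J4} is a vertex cover of size 4 (every listed pair touches it), so no matching can be larger.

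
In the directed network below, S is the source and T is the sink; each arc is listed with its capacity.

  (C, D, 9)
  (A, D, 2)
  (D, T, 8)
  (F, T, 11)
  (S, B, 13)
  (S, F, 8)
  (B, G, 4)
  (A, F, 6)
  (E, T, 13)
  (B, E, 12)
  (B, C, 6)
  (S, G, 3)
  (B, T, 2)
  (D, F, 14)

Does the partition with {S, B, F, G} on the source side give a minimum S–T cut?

No — its capacity is 31, but the minimum cut has capacity 21.

Given cut capacity: 6 + 12 + 2 + 11 = 31.
Augment S→B→T: bottleneck 2, flow now 2.
Augment S→F→T: bottleneck 8, flow now 10.
Augment S→B→E→T: bottleneck 11, flow now 21.
No augmenting path remains; maximum flow = 21.
In the residual graph, reachable from S: {S, G}.
Min-cut edges: S→B (13), S→F (8); capacity 13 + 8 = 21.
Cut capacity 31 exceeds the max flow 21, so it is not minimum.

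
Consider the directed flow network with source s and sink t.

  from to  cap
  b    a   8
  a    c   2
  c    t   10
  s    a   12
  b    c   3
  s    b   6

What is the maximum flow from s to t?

5

Augment s→a→c→t: bottleneck 2, flow now 2.
Augment s→b→c→t: bottleneck 3, flow now 5.
No augmenting path remains; maximum flow = 5.
In the residual graph, reachable from s: {s, a, b}.
Min-cut edges: a→c (2), b→c (3); capacity 2 + 3 = 5.
This cut is saturated, so no flow can exceed 5.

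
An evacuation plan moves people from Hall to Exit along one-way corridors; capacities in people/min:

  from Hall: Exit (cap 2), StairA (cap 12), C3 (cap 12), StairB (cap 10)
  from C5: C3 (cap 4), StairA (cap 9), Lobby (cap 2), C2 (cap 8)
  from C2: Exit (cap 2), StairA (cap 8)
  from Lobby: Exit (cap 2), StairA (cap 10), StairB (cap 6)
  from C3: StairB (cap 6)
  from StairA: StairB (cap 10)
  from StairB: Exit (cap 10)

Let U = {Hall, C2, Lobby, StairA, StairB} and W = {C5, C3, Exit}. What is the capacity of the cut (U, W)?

Edges leaving {Hall, C2, Lobby, StairA, StairB}: Hall→C3 (12), Hall→Exit (2), C2→Exit (2), Lobby→Exit (2), StairB→Exit (10).
Cut capacity = 12 + 2 + 2 + 2 + 10 = 28.

28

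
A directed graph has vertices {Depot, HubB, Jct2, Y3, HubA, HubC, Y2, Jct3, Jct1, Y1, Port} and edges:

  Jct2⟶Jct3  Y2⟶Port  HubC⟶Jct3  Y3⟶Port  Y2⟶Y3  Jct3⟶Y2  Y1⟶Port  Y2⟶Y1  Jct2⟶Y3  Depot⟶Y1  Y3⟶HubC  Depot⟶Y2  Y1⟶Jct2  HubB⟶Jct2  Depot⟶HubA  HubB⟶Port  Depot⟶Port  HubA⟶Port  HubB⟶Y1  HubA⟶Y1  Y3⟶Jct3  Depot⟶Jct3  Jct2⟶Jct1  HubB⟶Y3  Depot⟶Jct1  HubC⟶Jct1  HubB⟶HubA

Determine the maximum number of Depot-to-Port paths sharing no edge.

Assign every edge capacity 1; by Menger, the answer equals the max flow.
Path Depot→Port (+1); total 1.
Path Depot→HubA→Port (+1); total 2.
Path Depot→Y2→Port (+1); total 3.
Path Depot→Y1→Port (+1); total 4.
Path Depot→Jct3→Y2→Y3→Port (+1); total 5.
No residual Depot→Port path; max flow = 5.
Certifying cut of size 5: {Depot→HubA, Depot→Jct3, Depot→Port, Depot→Y1, Depot→Y2}.

5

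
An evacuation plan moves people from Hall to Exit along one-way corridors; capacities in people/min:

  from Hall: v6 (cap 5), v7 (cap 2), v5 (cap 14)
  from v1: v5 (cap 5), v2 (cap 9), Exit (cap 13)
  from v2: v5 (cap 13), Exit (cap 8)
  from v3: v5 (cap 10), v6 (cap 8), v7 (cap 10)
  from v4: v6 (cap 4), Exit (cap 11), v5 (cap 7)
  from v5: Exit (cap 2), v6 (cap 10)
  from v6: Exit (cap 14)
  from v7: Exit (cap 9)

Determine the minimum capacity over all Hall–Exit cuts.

18

Augment Hall→v5→Exit: bottleneck 2, flow now 2.
Augment Hall→v6→Exit: bottleneck 5, flow now 7.
Augment Hall→v7→Exit: bottleneck 2, flow now 9.
Augment Hall→v5→v6→Exit: bottleneck 9, flow now 18.
No augmenting path remains; maximum flow = 18.
By max-flow min-cut, the minimum cut capacity equals the max flow.
In the residual graph, reachable from Hall: {Hall, v5, v6}.
Min-cut edges: Hall→v7 (2), v5→Exit (2), v6→Exit (14); capacity 2 + 2 + 14 = 18.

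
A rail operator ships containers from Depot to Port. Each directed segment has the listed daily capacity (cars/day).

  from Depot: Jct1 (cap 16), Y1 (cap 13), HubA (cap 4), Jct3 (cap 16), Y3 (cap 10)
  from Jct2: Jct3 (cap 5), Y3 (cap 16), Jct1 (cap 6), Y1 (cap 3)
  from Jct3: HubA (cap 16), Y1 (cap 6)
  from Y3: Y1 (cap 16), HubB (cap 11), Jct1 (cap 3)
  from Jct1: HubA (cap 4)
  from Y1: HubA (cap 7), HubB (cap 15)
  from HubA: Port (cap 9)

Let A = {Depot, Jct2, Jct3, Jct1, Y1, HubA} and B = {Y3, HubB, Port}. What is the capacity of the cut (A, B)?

Edges leaving {Depot, Jct2, Jct3, Jct1, Y1, HubA}: Depot→Y3 (10), Jct2→Y3 (16), Y1→HubB (15), HubA→Port (9).
Cut capacity = 10 + 16 + 15 + 9 = 50.

50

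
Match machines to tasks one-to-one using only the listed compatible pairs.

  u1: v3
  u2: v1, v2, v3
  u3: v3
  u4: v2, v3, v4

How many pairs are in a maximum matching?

3

Unit-capacity flow: source→left, listed edges, right→sink; max matching = max flow.
Augmenting path u1→v3 (+1); matched 1.
Augmenting path u2→v1 (+1); matched 2.
Augmenting path u4→v2 (+1); matched 3.
No augmenting path remains; maximum matching = 3.
König certificate: {u2, u4, v3} is a vertex cover of size 3 (every listed pair touches it), so no matching can be larger.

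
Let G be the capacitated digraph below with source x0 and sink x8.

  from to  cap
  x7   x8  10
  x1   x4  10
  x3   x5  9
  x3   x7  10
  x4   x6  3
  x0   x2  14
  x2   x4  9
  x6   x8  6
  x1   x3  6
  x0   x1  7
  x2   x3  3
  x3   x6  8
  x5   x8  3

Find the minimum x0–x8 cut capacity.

12

Augment x0→x1→x3→x5→x8: bottleneck 3, flow now 3.
Augment x0→x1→x3→x6→x8: bottleneck 3, flow now 6.
Augment x0→x1→x4→x6→x8: bottleneck 1, flow now 7.
Augment x0→x2→x3→x6→x8: bottleneck 2, flow now 9.
Augment x0→x2→x3→x7→x8: bottleneck 1, flow now 10.
Augment x0→x2→x4→x6→x3→x7→x8: bottleneck 2, flow now 12. (uses reverse residual edge)
No augmenting path remains; maximum flow = 12.
By max-flow min-cut, the minimum cut capacity equals the max flow.
In the residual graph, reachable from x0: {x0, x1, x2, x4}.
Min-cut edges: x1→x3 (6), x2→x3 (3), x4→x6 (3); capacity 6 + 3 + 3 = 12.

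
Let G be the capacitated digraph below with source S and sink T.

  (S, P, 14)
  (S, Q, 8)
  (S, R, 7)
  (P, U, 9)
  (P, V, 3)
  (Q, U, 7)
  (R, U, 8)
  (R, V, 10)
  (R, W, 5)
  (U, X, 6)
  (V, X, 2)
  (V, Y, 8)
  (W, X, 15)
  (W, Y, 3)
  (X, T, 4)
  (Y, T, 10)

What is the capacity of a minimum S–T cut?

Augment S→P→U→X→T: bottleneck 4, flow now 4.
Augment S→P→V→Y→T: bottleneck 3, flow now 7.
Augment S→R→V→Y→T: bottleneck 5, flow now 12.
Augment S→R→W→Y→T: bottleneck 2, flow now 14.
No augmenting path remains; maximum flow = 14.
By max-flow min-cut, the minimum cut capacity equals the max flow.
In the residual graph, reachable from S: {S, P, Q, U, X}.
Min-cut edges: S→R (7), P→V (3), X→T (4); capacity 7 + 3 + 4 = 14.

14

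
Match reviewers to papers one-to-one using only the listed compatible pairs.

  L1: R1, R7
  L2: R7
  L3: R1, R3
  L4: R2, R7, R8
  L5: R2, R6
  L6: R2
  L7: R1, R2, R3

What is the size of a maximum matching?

6

Unit-capacity flow: source→left, listed edges, right→sink; max matching = max flow.
Augmenting path L1→R1 (+1); matched 1.
Augmenting path L2→R7 (+1); matched 2.
Augmenting path L3→R3 (+1); matched 3.
Augmenting path L4→R2 (+1); matched 4.
Augmenting path L5→R6 (+1); matched 5.
Augmenting path L6→R2→L4→R8 (+1); matched 6.
No augmenting path remains; maximum matching = 6.
König certificate: {L4, L5, R1, R2, R3, R7} is a vertex cover of size 6 (every listed pair touches it), so no matching can be larger.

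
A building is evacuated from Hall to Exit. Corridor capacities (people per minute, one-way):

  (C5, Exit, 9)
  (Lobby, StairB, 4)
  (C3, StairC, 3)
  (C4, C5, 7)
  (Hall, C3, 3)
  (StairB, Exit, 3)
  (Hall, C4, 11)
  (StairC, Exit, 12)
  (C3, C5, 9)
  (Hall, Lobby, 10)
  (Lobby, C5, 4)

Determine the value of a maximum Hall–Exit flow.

15

Augment Hall→C3→C5→Exit: bottleneck 3, flow now 3.
Augment Hall→Lobby→C5→Exit: bottleneck 4, flow now 7.
Augment Hall→Lobby→StairB→Exit: bottleneck 3, flow now 10.
Augment Hall→C4→C5→Exit: bottleneck 2, flow now 12.
Augment Hall→C4→C5→C3→StairC→Exit: bottleneck 3, flow now 15. (uses reverse residual edge)
No augmenting path remains; maximum flow = 15.
In the residual graph, reachable from Hall: {Hall, Lobby, C4, C5, StairB}.
Min-cut edges: Hall→C3 (3), C5→Exit (9), StairB→Exit (3); capacity 3 + 9 + 3 = 15.
This cut is saturated, so no flow can exceed 15.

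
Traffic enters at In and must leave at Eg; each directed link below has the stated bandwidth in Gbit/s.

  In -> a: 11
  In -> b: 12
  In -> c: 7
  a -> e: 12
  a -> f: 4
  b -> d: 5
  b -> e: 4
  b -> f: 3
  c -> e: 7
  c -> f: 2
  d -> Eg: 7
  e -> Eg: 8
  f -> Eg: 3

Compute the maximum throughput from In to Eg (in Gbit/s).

Augment In→a→e→Eg: bottleneck 8, flow now 8.
Augment In→a→f→Eg: bottleneck 3, flow now 11.
Augment In→b→d→Eg: bottleneck 5, flow now 16.
No augmenting path remains; maximum flow = 16.
In the residual graph, reachable from In: {In, a, b, c, e, f}.
Min-cut edges: b→d (5), e→Eg (8), f→Eg (3); capacity 5 + 8 + 3 = 16.
This cut is saturated, so no flow can exceed 16.

16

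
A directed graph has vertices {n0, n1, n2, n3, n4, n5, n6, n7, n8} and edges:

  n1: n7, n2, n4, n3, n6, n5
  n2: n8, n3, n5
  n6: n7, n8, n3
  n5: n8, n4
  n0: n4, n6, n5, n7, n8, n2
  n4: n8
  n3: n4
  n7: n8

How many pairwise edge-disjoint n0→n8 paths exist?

6

Assign every edge capacity 1; by Menger, the answer equals the max flow.
Path n0→n8 (+1); total 1.
Path n0→n2→n8 (+1); total 2.
Path n0→n4→n8 (+1); total 3.
Path n0→n5→n8 (+1); total 4.
Path n0→n6→n8 (+1); total 5.
Path n0→n7→n8 (+1); total 6.
No residual n0→n8 path; max flow = 6.
Certifying cut of size 6: {n0→n2, n0→n4, n0→n5, n0→n6, n0→n7, n0→n8}.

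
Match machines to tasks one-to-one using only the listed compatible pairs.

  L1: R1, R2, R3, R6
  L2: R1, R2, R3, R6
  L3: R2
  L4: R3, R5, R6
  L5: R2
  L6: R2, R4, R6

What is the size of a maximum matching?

5

Unit-capacity flow: source→left, listed edges, right→sink; max matching = max flow.
Augmenting path L1→R1 (+1); matched 1.
Augmenting path L2→R2 (+1); matched 2.
Augmenting path L4→R3 (+1); matched 3.
Augmenting path L6→R4 (+1); matched 4.
Augmenting path L3→R2→L2→R6 (+1); matched 5.
No augmenting path remains; maximum matching = 5.
König certificate: {L1, L2, L4, L6, R2} is a vertex cover of size 5 (every listed pair touches it), so no matching can be larger.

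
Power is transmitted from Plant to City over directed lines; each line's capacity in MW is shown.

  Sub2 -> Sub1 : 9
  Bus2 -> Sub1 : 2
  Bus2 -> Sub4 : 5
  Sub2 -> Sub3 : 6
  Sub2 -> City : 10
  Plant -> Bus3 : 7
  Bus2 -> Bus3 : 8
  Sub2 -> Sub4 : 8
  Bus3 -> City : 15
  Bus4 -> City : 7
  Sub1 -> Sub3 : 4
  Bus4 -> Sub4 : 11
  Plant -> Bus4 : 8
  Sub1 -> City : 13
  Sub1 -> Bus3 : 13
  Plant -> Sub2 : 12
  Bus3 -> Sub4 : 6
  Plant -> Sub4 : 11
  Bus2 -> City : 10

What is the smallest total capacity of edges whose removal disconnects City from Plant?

Augment Plant→Sub2→City: bottleneck 10, flow now 10.
Augment Plant→Bus3→City: bottleneck 7, flow now 17.
Augment Plant→Bus4→City: bottleneck 7, flow now 24.
Augment Plant→Sub2→Sub1→City: bottleneck 2, flow now 26.
No augmenting path remains; maximum flow = 26.
By max-flow min-cut, the minimum cut capacity equals the max flow.
In the residual graph, reachable from Plant: {Plant, Bus4, Sub4}.
Min-cut edges: Plant→Sub2 (12), Plant→Bus3 (7), Bus4→City (7); capacity 12 + 7 + 7 = 26.

26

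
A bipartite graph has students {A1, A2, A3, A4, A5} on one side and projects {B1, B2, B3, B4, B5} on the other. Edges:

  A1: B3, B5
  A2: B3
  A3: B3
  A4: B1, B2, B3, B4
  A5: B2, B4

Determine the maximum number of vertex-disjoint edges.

Unit-capacity flow: source→left, listed edges, right→sink; max matching = max flow.
Augmenting path A1→B3 (+1); matched 1.
Augmenting path A4→B1 (+1); matched 2.
Augmenting path A5→B2 (+1); matched 3.
Augmenting path A2→B3→A1→B5 (+1); matched 4.
No augmenting path remains; maximum matching = 4.
König certificate: {A1, A4, A5, B3} is a vertex cover of size 4 (every listed pair touches it), so no matching can be larger.

4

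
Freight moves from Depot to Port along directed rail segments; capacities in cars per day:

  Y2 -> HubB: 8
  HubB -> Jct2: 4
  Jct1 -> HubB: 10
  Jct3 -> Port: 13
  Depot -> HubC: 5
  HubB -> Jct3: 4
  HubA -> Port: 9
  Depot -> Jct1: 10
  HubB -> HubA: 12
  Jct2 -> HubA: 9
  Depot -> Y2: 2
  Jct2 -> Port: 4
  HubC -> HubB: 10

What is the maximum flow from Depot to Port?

Augment Depot→HubC→HubB→HubA→Port: bottleneck 5, flow now 5.
Augment Depot→Y2→HubB→HubA→Port: bottleneck 2, flow now 7.
Augment Depot→Jct1→HubB→HubA→Port: bottleneck 2, flow now 9.
Augment Depot→Jct1→HubB→Jct3→Port: bottleneck 4, flow now 13.
Augment Depot→Jct1→HubB→Jct2→Port: bottleneck 4, flow now 17.
No augmenting path remains; maximum flow = 17.
In the residual graph, reachable from Depot: {Depot}.
Min-cut edges: Depot→HubC (5), Depot→Y2 (2), Depot→Jct1 (10); capacity 5 + 2 + 10 = 17.
This cut is saturated, so no flow can exceed 17.

17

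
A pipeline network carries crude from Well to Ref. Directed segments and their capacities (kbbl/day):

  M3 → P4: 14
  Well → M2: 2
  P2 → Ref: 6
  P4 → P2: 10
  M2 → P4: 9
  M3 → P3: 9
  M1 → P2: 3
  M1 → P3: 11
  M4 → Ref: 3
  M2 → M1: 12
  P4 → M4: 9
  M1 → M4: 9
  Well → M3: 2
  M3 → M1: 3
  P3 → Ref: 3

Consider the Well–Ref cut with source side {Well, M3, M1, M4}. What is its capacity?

Edges leaving {Well, M3, M1, M4}: Well→M2 (2), M3→P4 (14), M3→P3 (9), M1→P2 (3), M1→P3 (11), M4→Ref (3).
Cut capacity = 2 + 14 + 9 + 3 + 11 + 3 = 42.

42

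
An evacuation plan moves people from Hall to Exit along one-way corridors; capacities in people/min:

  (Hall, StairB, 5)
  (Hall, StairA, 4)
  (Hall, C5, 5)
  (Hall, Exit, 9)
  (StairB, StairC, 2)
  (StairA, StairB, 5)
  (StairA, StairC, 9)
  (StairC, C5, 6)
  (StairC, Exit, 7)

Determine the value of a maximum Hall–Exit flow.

Augment Hall→Exit: bottleneck 9, flow now 9.
Augment Hall→StairB→StairC→Exit: bottleneck 2, flow now 11.
Augment Hall→StairA→StairC→Exit: bottleneck 4, flow now 15.
No augmenting path remains; maximum flow = 15.
In the residual graph, reachable from Hall: {Hall, StairB, C5}.
Min-cut edges: Hall→StairA (4), Hall→Exit (9), StairB→StairC (2); capacity 4 + 9 + 2 = 15.
This cut is saturated, so no flow can exceed 15.

15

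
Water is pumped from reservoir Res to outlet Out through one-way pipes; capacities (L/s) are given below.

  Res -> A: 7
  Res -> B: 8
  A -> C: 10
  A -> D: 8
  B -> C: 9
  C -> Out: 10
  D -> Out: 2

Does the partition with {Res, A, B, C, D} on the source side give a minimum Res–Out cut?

Given cut capacity: 10 + 2 = 12.
Augment Res→A→C→Out: bottleneck 7, flow now 7.
Augment Res→B→C→Out: bottleneck 3, flow now 10.
Augment Res→B→C→A→D→Out: bottleneck 2, flow now 12. (uses reverse residual edge)
No augmenting path remains; maximum flow = 12.
Cut capacity 12 equals the max flow, so it is a minimum cut.

Yes — it is a minimum cut (capacity 12).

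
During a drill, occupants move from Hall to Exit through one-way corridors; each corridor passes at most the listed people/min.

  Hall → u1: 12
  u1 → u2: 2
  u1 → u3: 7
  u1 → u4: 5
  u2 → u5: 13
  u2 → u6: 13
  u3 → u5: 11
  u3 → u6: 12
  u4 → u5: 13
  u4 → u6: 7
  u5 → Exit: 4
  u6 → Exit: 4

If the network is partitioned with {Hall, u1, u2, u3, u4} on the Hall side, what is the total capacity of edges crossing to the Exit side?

Edges leaving {Hall, u1, u2, u3, u4}: u2→u5 (13), u2→u6 (13), u3→u5 (11), u3→u6 (12), u4→u5 (13), u4→u6 (7).
Cut capacity = 13 + 13 + 11 + 12 + 13 + 7 = 69.

69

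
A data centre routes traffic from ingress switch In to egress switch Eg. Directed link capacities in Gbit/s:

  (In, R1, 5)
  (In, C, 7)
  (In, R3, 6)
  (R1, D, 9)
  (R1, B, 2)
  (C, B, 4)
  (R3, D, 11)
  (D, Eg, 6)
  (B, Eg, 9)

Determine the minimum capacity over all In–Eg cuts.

12

Augment In→R1→D→Eg: bottleneck 5, flow now 5.
Augment In→C→B→Eg: bottleneck 4, flow now 9.
Augment In→R3→D→Eg: bottleneck 1, flow now 10.
Augment In→R3→D→R1→B→Eg: bottleneck 2, flow now 12. (uses reverse residual edge)
No augmenting path remains; maximum flow = 12.
By max-flow min-cut, the minimum cut capacity equals the max flow.
In the residual graph, reachable from In: {In, R1, C, R3, D}.
Min-cut edges: R1→B (2), C→B (4), D→Eg (6); capacity 2 + 4 + 6 = 12.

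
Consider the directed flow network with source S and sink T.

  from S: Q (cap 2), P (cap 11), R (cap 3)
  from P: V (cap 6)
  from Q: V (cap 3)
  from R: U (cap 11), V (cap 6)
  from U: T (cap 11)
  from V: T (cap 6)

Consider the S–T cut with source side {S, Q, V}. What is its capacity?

20

Edges leaving {S, Q, V}: S→P (11), S→R (3), V→T (6).
Cut capacity = 11 + 3 + 6 = 20.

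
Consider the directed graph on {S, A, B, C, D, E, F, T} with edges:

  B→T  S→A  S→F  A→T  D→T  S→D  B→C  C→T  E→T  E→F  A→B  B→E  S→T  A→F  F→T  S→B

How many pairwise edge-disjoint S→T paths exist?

Assign every edge capacity 1; by Menger, the answer equals the max flow.
Path S→T (+1); total 1.
Path S→A→T (+1); total 2.
Path S→B→T (+1); total 3.
Path S→D→T (+1); total 4.
Path S→F→T (+1); total 5.
No residual S→T path; max flow = 5.
Certifying cut of size 5: {S→A, S→B, S→D, S→F, S→T}.

5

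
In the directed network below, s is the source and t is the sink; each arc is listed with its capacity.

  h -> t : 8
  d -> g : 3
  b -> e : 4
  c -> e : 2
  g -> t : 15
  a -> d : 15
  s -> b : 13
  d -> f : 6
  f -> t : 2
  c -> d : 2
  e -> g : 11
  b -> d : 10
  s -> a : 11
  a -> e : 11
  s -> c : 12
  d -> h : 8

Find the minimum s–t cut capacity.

24

Augment s→a→d→f→t: bottleneck 2, flow now 2.
Augment s→a→d→g→t: bottleneck 3, flow now 5.
Augment s→a→d→h→t: bottleneck 6, flow now 11.
Augment s→b→d→h→t: bottleneck 2, flow now 13.
Augment s→b→e→g→t: bottleneck 4, flow now 17.
Augment s→c→e→g→t: bottleneck 2, flow now 19.
Augment s→b→d→a→e→g→t: bottleneck 5, flow now 24. (uses reverse residual edge)
No augmenting path remains; maximum flow = 24.
By max-flow min-cut, the minimum cut capacity equals the max flow.
In the residual graph, reachable from s: {s, a, b, c, d, e, f}.
Min-cut edges: d→g (3), d→h (8), e→g (11), f→t (2); capacity 3 + 8 + 11 + 2 = 24.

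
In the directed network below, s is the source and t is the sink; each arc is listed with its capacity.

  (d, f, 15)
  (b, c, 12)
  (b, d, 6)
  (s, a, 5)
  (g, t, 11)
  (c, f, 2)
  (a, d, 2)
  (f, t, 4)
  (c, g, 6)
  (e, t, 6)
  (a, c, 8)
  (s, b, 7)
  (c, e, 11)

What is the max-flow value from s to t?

Augment s→a→c→e→t: bottleneck 5, flow now 5.
Augment s→b→c→e→t: bottleneck 1, flow now 6.
Augment s→b→c→f→t: bottleneck 2, flow now 8.
Augment s→b→c→g→t: bottleneck 4, flow now 12.
No augmenting path remains; maximum flow = 12.
In the residual graph, reachable from s: {s}.
Min-cut edges: s→a (5), s→b (7); capacity 5 + 7 = 12.
This cut is saturated, so no flow can exceed 12.

12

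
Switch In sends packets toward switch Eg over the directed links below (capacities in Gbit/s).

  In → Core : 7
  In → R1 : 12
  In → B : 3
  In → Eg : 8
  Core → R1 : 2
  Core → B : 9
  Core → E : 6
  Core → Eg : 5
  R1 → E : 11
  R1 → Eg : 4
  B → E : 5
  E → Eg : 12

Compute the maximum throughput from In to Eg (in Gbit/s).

Augment In→Eg: bottleneck 8, flow now 8.
Augment In→Core→Eg: bottleneck 5, flow now 13.
Augment In→R1→Eg: bottleneck 4, flow now 17.
Augment In→Core→E→Eg: bottleneck 2, flow now 19.
Augment In→R1→E→Eg: bottleneck 8, flow now 27.
Augment In→B→E→Eg: bottleneck 2, flow now 29.
No augmenting path remains; maximum flow = 29.
In the residual graph, reachable from In: {In, Core, R1, B, E}.
Min-cut edges: In→Eg (8), Core→Eg (5), R1→Eg (4), E→Eg (12); capacity 8 + 5 + 4 + 12 = 29.
This cut is saturated, so no flow can exceed 29.

29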